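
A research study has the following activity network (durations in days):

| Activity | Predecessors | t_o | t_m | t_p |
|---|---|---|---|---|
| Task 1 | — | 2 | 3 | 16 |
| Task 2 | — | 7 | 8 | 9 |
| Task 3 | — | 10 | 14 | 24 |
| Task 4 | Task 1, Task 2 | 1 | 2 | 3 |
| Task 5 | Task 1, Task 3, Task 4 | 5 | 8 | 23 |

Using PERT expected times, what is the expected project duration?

25 days

te_Task 1 = (2 + 4·3 + 16)/6 = 30/6 = 5
te_Task 2 = (7 + 4·8 + 9)/6 = 48/6 = 8
te_Task 3 = (10 + 4·14 + 24)/6 = 90/6 = 15
te_Task 4 = (1 + 4·2 + 3)/6 = 12/6 = 2
te_Task 5 = (5 + 4·8 + 23)/6 = 60/6 = 10

Forward pass:
ES_Task 1 = 0; EF_Task 1 = 5
ES_Task 2 = 0; EF_Task 2 = 8
ES_Task 3 = 0; EF_Task 3 = 15
ES_Task 4 = max(EF_Task 1=5, EF_Task 2=8) = 8; EF_Task 4 = 8+2 = 10
ES_Task 5 = max(EF_Task 1=5, EF_Task 3=15, EF_Task 4=10) = 15; EF_Task 5 = 15+10 = 25
Expected project duration μ = 25 days. Critical path: Task 3 → Task 5.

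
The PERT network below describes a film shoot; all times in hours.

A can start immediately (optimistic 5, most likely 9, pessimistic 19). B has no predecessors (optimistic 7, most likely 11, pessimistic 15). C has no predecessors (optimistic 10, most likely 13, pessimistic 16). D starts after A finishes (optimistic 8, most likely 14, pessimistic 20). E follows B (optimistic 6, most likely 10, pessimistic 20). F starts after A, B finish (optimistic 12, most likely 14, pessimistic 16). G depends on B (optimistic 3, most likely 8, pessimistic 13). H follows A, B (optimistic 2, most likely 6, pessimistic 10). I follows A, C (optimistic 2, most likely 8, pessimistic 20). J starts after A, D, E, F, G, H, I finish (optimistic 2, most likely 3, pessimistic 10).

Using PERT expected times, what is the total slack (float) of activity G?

6 hours

te_A = (5 + 4·9 + 19)/6 = 60/6 = 10
te_B = (7 + 4·11 + 15)/6 = 66/6 = 11
te_C = (10 + 4·13 + 16)/6 = 78/6 = 13
te_D = (8 + 4·14 + 20)/6 = 84/6 = 14
te_E = (6 + 4·10 + 20)/6 = 66/6 = 11
te_F = (12 + 4·14 + 16)/6 = 84/6 = 14
te_G = (3 + 4·8 + 13)/6 = 48/6 = 8
te_H = (2 + 4·6 + 10)/6 = 36/6 = 6
te_I = (2 + 4·8 + 20)/6 = 54/6 = 9
te_J = (2 + 4·3 + 10)/6 = 24/6 = 4

Forward pass:
ES_A = 0; EF_A = 10
ES_B = 0; EF_B = 11
ES_C = 0; EF_C = 13
ES_D = 10; EF_D = 10+14 = 24
ES_E = 11; EF_E = 11+11 = 22
ES_F = max(EF_A=10, EF_B=11) = 11; EF_F = 11+14 = 25
ES_G = 11; EF_G = 11+8 = 19
ES_H = max(EF_A=10, EF_B=11) = 11; EF_H = 11+6 = 17
ES_I = max(EF_A=10, EF_C=13) = 13; EF_I = 13+9 = 22
ES_J = max(EF_A=10, EF_D=24, EF_E=22, EF_F=25, EF_G=19, EF_H=17, EF_I=22) = 25; EF_J = 25+4 = 29
Expected project duration μ = 29 hours. Critical path: B → F → J.

Backward pass:
LF_J = 29; LS_J = 29−4 = 25
LF_I = LS_J = 25; LS_I = 25−9 = 16
LF_H = LS_J = 25; LS_H = 25−6 = 19
LF_G = LS_J = 25; LS_G = 25−8 = 17
LF_F = LS_J = 25; LS_F = 25−14 = 11
LF_E = LS_J = 25; LS_E = 25−11 = 14
LF_D = LS_J = 25; LS_D = 25−14 = 11
LF_C = LS_I = 16; LS_C = 16−13 = 3
LF_B = min(LS_E=14, LS_F=11, LS_G=17, LS_H=19) = 11; LS_B = 11−11 = 0
LF_A = min(LS_D=11, LS_F=11, LS_H=19, LS_I=16, LS_J=25) = 11; LS_A = 11−10 = 1
Slack_G = LS_G − ES_G = 17 − 11 = 6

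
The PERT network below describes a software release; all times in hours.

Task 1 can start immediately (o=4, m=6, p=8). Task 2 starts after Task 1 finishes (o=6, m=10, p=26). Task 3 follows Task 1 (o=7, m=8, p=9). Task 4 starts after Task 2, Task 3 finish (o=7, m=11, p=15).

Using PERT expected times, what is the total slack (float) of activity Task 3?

te_Task 1 = (4 + 4·6 + 8)/6 = 36/6 = 6
te_Task 2 = (6 + 4·10 + 26)/6 = 72/6 = 12
te_Task 3 = (7 + 4·8 + 9)/6 = 48/6 = 8
te_Task 4 = (7 + 4·11 + 15)/6 = 66/6 = 11

Forward pass:
ES_Task 1 = 0; EF_Task 1 = 6
ES_Task 2 = 6; EF_Task 2 = 6+12 = 18
ES_Task 3 = 6; EF_Task 3 = 6+8 = 14
ES_Task 4 = max(EF_Task 2=18, EF_Task 3=14) = 18; EF_Task 4 = 18+11 = 29
Expected project duration μ = 29 hours. Critical path: Task 1 → Task 2 → Task 4.

Backward pass:
LF_Task 4 = 29; LS_Task 4 = 29−11 = 18
LF_Task 3 = LS_Task 4 = 18; LS_Task 3 = 18−8 = 10
LF_Task 2 = LS_Task 4 = 18; LS_Task 2 = 18−12 = 6
LF_Task 1 = min(LS_Task 2=6, LS_Task 3=10) = 6; LS_Task 1 = 6−6 = 0
Slack_Task 3 = LS_Task 3 − ES_Task 3 = 10 − 6 = 4

4 hours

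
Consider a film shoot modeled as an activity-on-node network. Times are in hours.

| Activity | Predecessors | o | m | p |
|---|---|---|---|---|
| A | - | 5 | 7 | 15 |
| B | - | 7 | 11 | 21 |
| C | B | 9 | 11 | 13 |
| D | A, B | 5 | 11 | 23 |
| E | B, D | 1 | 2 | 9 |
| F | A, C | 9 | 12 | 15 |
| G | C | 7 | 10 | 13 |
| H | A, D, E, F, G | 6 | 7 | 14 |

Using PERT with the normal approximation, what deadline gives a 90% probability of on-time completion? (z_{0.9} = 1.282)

te_A = (5 + 4·7 + 15)/6 = 48/6 = 8; σ²_A = ((15−5)/6)² = 2.778
te_B = (7 + 4·11 + 21)/6 = 72/6 = 12; σ²_B = ((21−7)/6)² = 5.444
te_C = (9 + 4·11 + 13)/6 = 66/6 = 11; σ²_C = ((13−9)/6)² = 0.444
te_D = (5 + 4·11 + 23)/6 = 72/6 = 12; σ²_D = ((23−5)/6)² = 9.000
te_E = (1 + 4·2 + 9)/6 = 18/6 = 3; σ²_E = ((9−1)/6)² = 1.778
te_F = (9 + 4·12 + 15)/6 = 72/6 = 12; σ²_F = ((15−9)/6)² = 1.000
te_G = (7 + 4·10 + 13)/6 = 60/6 = 10; σ²_G = ((13−7)/6)² = 1.000
te_H = (6 + 4·7 + 14)/6 = 48/6 = 8; σ²_H = ((14−6)/6)² = 1.778

Forward pass:
ES_A = 0; EF_A = 8
ES_B = 0; EF_B = 12
ES_C = 12; EF_C = 12+11 = 23
ES_D = max(EF_A=8, EF_B=12) = 12; EF_D = 12+12 = 24
ES_E = max(EF_B=12, EF_D=24) = 24; EF_E = 24+3 = 27
ES_F = max(EF_A=8, EF_C=23) = 23; EF_F = 23+12 = 35
ES_G = 23; EF_G = 23+10 = 33
ES_H = max(EF_A=8, EF_D=24, EF_E=27, EF_F=35, EF_G=33) = 35; EF_H = 35+8 = 43
Expected project duration μ = 43 hours. Critical path: B → C → F → H.

Variance along critical path = 5.444 + 0.444 + 1.000 + 1.778 = 8.667; σ = 2.944 hours.
D = μ + z·σ = 43 + 1.282·2.944 = 46.8 hours

46.8 hours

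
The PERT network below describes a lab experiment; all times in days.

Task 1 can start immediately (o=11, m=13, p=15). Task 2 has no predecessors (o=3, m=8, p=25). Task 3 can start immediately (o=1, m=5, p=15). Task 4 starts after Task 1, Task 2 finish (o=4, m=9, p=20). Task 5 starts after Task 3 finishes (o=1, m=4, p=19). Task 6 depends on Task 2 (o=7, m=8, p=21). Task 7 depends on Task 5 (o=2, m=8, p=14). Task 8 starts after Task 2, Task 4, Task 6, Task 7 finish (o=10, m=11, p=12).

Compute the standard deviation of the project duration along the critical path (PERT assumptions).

2.77 days

te_Task 1 = (11 + 4·13 + 15)/6 = 78/6 = 13; σ²_Task 1 = ((15−11)/6)² = 0.444
te_Task 2 = (3 + 4·8 + 25)/6 = 60/6 = 10; σ²_Task 2 = ((25−3)/6)² = 13.444
te_Task 3 = (1 + 4·5 + 15)/6 = 36/6 = 6; σ²_Task 3 = ((15−1)/6)² = 5.444
te_Task 4 = (4 + 4·9 + 20)/6 = 60/6 = 10; σ²_Task 4 = ((20−4)/6)² = 7.111
te_Task 5 = (1 + 4·4 + 19)/6 = 36/6 = 6; σ²_Task 5 = ((19−1)/6)² = 9.000
te_Task 6 = (7 + 4·8 + 21)/6 = 60/6 = 10; σ²_Task 6 = ((21−7)/6)² = 5.444
te_Task 7 = (2 + 4·8 + 14)/6 = 48/6 = 8; σ²_Task 7 = ((14−2)/6)² = 4.000
te_Task 8 = (10 + 4·11 + 12)/6 = 66/6 = 11; σ²_Task 8 = ((12−10)/6)² = 0.111

Forward pass:
ES_Task 1 = 0; EF_Task 1 = 13
ES_Task 2 = 0; EF_Task 2 = 10
ES_Task 3 = 0; EF_Task 3 = 6
ES_Task 4 = max(EF_Task 1=13, EF_Task 2=10) = 13; EF_Task 4 = 13+10 = 23
ES_Task 5 = 6; EF_Task 5 = 6+6 = 12
ES_Task 6 = 10; EF_Task 6 = 10+10 = 20
ES_Task 7 = 12; EF_Task 7 = 12+8 = 20
ES_Task 8 = max(EF_Task 2=10, EF_Task 4=23, EF_Task 6=20, EF_Task 7=20) = 23; EF_Task 8 = 23+11 = 34
Expected project duration μ = 34 days. Critical path: Task 1 → Task 4 → Task 8.

Variance along critical path = 0.444 + 7.111 + 0.111 = 7.667
σ = √7.667 = 2.769 days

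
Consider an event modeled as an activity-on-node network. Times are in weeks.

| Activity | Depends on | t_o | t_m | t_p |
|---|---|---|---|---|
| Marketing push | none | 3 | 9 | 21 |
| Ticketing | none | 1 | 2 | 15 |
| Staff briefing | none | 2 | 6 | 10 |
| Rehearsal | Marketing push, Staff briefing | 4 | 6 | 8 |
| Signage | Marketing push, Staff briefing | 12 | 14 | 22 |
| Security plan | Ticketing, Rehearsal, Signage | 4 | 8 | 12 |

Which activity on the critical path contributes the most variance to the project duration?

te_Marketing push = (3 + 4·9 + 21)/6 = 60/6 = 10; σ²_Marketing push = ((21−3)/6)² = 9.000
te_Ticketing = (1 + 4·2 + 15)/6 = 24/6 = 4; σ²_Ticketing = ((15−1)/6)² = 5.444
te_Staff briefing = (2 + 4·6 + 10)/6 = 36/6 = 6; σ²_Staff briefing = ((10−2)/6)² = 1.778
te_Rehearsal = (4 + 4·6 + 8)/6 = 36/6 = 6; σ²_Rehearsal = ((8−4)/6)² = 0.444
te_Signage = (12 + 4·14 + 22)/6 = 90/6 = 15; σ²_Signage = ((22−12)/6)² = 2.778
te_Security plan = (4 + 4·8 + 12)/6 = 48/6 = 8; σ²_Security plan = ((12−4)/6)² = 1.778

Forward pass:
ES_Marketing push = 0; EF_Marketing push = 10
ES_Ticketing = 0; EF_Ticketing = 4
ES_Staff briefing = 0; EF_Staff briefing = 6
ES_Rehearsal = max(EF_Marketing push=10, EF_Staff briefing=6) = 10; EF_Rehearsal = 10+6 = 16
ES_Signage = max(EF_Marketing push=10, EF_Staff briefing=6) = 10; EF_Signage = 10+15 = 25
ES_Security plan = max(EF_Ticketing=4, EF_Rehearsal=16, EF_Signage=25) = 25; EF_Security plan = 25+8 = 33
Expected project duration μ = 33 weeks. Critical path: Marketing push → Signage → Security plan.

Variances on critical path: σ²_Marketing push=9.000, σ²_Signage=2.778, σ²_Security plan=1.778.
Largest is σ²_Marketing push = 9.000.

Marketing push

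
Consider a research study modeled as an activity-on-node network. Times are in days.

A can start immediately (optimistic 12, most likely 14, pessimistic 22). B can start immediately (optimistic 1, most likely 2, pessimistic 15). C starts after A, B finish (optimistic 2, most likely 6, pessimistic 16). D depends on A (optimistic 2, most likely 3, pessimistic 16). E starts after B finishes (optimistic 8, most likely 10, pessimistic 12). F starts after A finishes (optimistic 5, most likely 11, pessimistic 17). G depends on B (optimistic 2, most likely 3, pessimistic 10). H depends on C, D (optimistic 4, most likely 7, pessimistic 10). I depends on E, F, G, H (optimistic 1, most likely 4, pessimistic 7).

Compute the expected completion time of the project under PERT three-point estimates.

te_A = (12 + 4·14 + 22)/6 = 90/6 = 15
te_B = (1 + 4·2 + 15)/6 = 24/6 = 4
te_C = (2 + 4·6 + 16)/6 = 42/6 = 7
te_D = (2 + 4·3 + 16)/6 = 30/6 = 5
te_E = (8 + 4·10 + 12)/6 = 60/6 = 10
te_F = (5 + 4·11 + 17)/6 = 66/6 = 11
te_G = (2 + 4·3 + 10)/6 = 24/6 = 4
te_H = (4 + 4·7 + 10)/6 = 42/6 = 7
te_I = (1 + 4·4 + 7)/6 = 24/6 = 4

Forward pass:
ES_A = 0; EF_A = 15
ES_B = 0; EF_B = 4
ES_C = max(EF_A=15, EF_B=4) = 15; EF_C = 15+7 = 22
ES_D = 15; EF_D = 15+5 = 20
ES_E = 4; EF_E = 4+10 = 14
ES_F = 15; EF_F = 15+11 = 26
ES_G = 4; EF_G = 4+4 = 8
ES_H = max(EF_C=22, EF_D=20) = 22; EF_H = 22+7 = 29
ES_I = max(EF_E=14, EF_F=26, EF_G=8, EF_H=29) = 29; EF_I = 29+4 = 33
Expected project duration μ = 33 days. Critical path: A → C → H → I.

33 days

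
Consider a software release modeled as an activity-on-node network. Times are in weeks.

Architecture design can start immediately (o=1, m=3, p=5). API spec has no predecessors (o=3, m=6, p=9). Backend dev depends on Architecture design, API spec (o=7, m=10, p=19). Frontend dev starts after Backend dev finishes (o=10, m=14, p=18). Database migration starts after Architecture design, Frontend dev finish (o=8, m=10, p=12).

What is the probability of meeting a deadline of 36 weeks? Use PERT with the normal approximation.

0.031

te_Architecture design = (1 + 4·3 + 5)/6 = 18/6 = 3; σ²_Architecture design = ((5−1)/6)² = 0.444
te_API spec = (3 + 4·6 + 9)/6 = 36/6 = 6; σ²_API spec = ((9−3)/6)² = 1.000
te_Backend dev = (7 + 4·10 + 19)/6 = 66/6 = 11; σ²_Backend dev = ((19−7)/6)² = 4.000
te_Frontend dev = (10 + 4·14 + 18)/6 = 84/6 = 14; σ²_Frontend dev = ((18−10)/6)² = 1.778
te_Database migration = (8 + 4·10 + 12)/6 = 60/6 = 10; σ²_Database migration = ((12−8)/6)² = 0.444

Forward pass:
ES_Architecture design = 0; EF_Architecture design = 3
ES_API spec = 0; EF_API spec = 6
ES_Backend dev = max(EF_Architecture design=3, EF_API spec=6) = 6; EF_Backend dev = 6+11 = 17
ES_Frontend dev = 17; EF_Frontend dev = 17+14 = 31
ES_Database migration = max(EF_Architecture design=3, EF_Frontend dev=31) = 31; EF_Database migration = 31+10 = 41
Expected project duration μ = 41 weeks. Critical path: API spec → Backend dev → Frontend dev → Database migration.

Variance along critical path = 1.000 + 4.000 + 1.778 + 0.444 = 7.222; σ = √7.222 = 2.687 weeks.
Z = (36 − 41) / 2.687 = -1.861
P(T ≤ 36) = Φ(-1.861) ≈ 0.031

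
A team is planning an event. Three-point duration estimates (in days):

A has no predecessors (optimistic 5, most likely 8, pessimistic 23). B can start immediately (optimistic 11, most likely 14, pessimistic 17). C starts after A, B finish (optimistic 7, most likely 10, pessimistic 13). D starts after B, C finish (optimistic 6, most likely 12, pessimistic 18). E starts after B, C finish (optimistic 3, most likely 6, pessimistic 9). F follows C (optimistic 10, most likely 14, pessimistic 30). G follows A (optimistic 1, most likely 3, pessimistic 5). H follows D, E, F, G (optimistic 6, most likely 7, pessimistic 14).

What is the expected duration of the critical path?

48 days

te_A = (5 + 4·8 + 23)/6 = 60/6 = 10
te_B = (11 + 4·14 + 17)/6 = 84/6 = 14
te_C = (7 + 4·10 + 13)/6 = 60/6 = 10
te_D = (6 + 4·12 + 18)/6 = 72/6 = 12
te_E = (3 + 4·6 + 9)/6 = 36/6 = 6
te_F = (10 + 4·14 + 30)/6 = 96/6 = 16
te_G = (1 + 4·3 + 5)/6 = 18/6 = 3
te_H = (6 + 4·7 + 14)/6 = 48/6 = 8

Forward pass:
ES_A = 0; EF_A = 10
ES_B = 0; EF_B = 14
ES_C = max(EF_A=10, EF_B=14) = 14; EF_C = 14+10 = 24
ES_D = max(EF_B=14, EF_C=24) = 24; EF_D = 24+12 = 36
ES_E = max(EF_B=14, EF_C=24) = 24; EF_E = 24+6 = 30
ES_F = 24; EF_F = 24+16 = 40
ES_G = 10; EF_G = 10+3 = 13
ES_H = max(EF_D=36, EF_E=30, EF_F=40, EF_G=13) = 40; EF_H = 40+8 = 48
Expected project duration μ = 48 days. Critical path: B → C → F → H.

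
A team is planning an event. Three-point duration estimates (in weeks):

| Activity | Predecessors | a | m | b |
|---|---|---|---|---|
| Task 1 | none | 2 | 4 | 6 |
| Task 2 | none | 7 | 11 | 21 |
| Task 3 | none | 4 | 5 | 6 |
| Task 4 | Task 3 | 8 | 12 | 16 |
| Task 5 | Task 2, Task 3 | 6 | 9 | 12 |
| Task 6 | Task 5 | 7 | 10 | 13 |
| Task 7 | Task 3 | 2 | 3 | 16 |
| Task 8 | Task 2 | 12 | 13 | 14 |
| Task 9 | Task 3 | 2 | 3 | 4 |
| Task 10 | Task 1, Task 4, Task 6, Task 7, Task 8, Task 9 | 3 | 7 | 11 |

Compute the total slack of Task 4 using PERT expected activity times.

te_Task 1 = (2 + 4·4 + 6)/6 = 24/6 = 4
te_Task 2 = (7 + 4·11 + 21)/6 = 72/6 = 12
te_Task 3 = (4 + 4·5 + 6)/6 = 30/6 = 5
te_Task 4 = (8 + 4·12 + 16)/6 = 72/6 = 12
te_Task 5 = (6 + 4·9 + 12)/6 = 54/6 = 9
te_Task 6 = (7 + 4·10 + 13)/6 = 60/6 = 10
te_Task 7 = (2 + 4·3 + 16)/6 = 30/6 = 5
te_Task 8 = (12 + 4·13 + 14)/6 = 78/6 = 13
te_Task 9 = (2 + 4·3 + 4)/6 = 18/6 = 3
te_Task 10 = (3 + 4·7 + 11)/6 = 42/6 = 7

Forward pass:
ES_Task 1 = 0; EF_Task 1 = 4
ES_Task 2 = 0; EF_Task 2 = 12
ES_Task 3 = 0; EF_Task 3 = 5
ES_Task 4 = 5; EF_Task 4 = 5+12 = 17
ES_Task 5 = max(EF_Task 2=12, EF_Task 3=5) = 12; EF_Task 5 = 12+9 = 21
ES_Task 6 = 21; EF_Task 6 = 21+10 = 31
ES_Task 7 = 5; EF_Task 7 = 5+5 = 10
ES_Task 8 = 12; EF_Task 8 = 12+13 = 25
ES_Task 9 = 5; EF_Task 9 = 5+3 = 8
ES_Task 10 = max(EF_Task 1=4, EF_Task 4=17, EF_Task 6=31, EF_Task 7=10, EF_Task 8=25, EF_Task 9=8) = 31; EF_Task 10 = 31+7 = 38
Expected project duration μ = 38 weeks. Critical path: Task 2 → Task 5 → Task 6 → Task 10.

Backward pass:
LF_Task 10 = 38; LS_Task 10 = 38−7 = 31
LF_Task 9 = LS_Task 10 = 31; LS_Task 9 = 31−3 = 28
LF_Task 8 = LS_Task 10 = 31; LS_Task 8 = 31−13 = 18
LF_Task 7 = LS_Task 10 = 31; LS_Task 7 = 31−5 = 26
LF_Task 6 = LS_Task 10 = 31; LS_Task 6 = 31−10 = 21
LF_Task 5 = LS_Task 6 = 21; LS_Task 5 = 21−9 = 12
LF_Task 4 = LS_Task 10 = 31; LS_Task 4 = 31−12 = 19
LF_Task 3 = min(LS_Task 4=19, LS_Task 5=12, LS_Task 7=26, LS_Task 9=28) = 12; LS_Task 3 = 12−5 = 7
LF_Task 2 = min(LS_Task 5=12, LS_Task 8=18) = 12; LS_Task 2 = 12−12 = 0
LF_Task 1 = LS_Task 10 = 31; LS_Task 1 = 31−4 = 27
Slack_Task 4 = LS_Task 4 − ES_Task 4 = 19 − 5 = 14

14 weeks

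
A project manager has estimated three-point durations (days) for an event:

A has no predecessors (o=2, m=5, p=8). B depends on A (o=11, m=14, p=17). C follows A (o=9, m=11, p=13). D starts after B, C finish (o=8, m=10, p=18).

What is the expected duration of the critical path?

te_A = (2 + 4·5 + 8)/6 = 30/6 = 5
te_B = (11 + 4·14 + 17)/6 = 84/6 = 14
te_C = (9 + 4·11 + 13)/6 = 66/6 = 11
te_D = (8 + 4·10 + 18)/6 = 66/6 = 11

Forward pass:
ES_A = 0; EF_A = 5
ES_B = 5; EF_B = 5+14 = 19
ES_C = 5; EF_C = 5+11 = 16
ES_D = max(EF_B=19, EF_C=16) = 19; EF_D = 19+11 = 30
Expected project duration μ = 30 days. Critical path: A → B → D.

30 days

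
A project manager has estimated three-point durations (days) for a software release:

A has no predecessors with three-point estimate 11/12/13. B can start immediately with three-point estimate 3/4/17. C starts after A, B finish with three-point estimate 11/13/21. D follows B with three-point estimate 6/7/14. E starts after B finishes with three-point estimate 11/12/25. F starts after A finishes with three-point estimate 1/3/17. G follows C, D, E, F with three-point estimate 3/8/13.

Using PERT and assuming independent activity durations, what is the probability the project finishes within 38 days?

te_A = (11 + 4·12 + 13)/6 = 72/6 = 12; σ²_A = ((13−11)/6)² = 0.111
te_B = (3 + 4·4 + 17)/6 = 36/6 = 6; σ²_B = ((17−3)/6)² = 5.444
te_C = (11 + 4·13 + 21)/6 = 84/6 = 14; σ²_C = ((21−11)/6)² = 2.778
te_D = (6 + 4·7 + 14)/6 = 48/6 = 8; σ²_D = ((14−6)/6)² = 1.778
te_E = (11 + 4·12 + 25)/6 = 84/6 = 14; σ²_E = ((25−11)/6)² = 5.444
te_F = (1 + 4·3 + 17)/6 = 30/6 = 5; σ²_F = ((17−1)/6)² = 7.111
te_G = (3 + 4·8 + 13)/6 = 48/6 = 8; σ²_G = ((13−3)/6)² = 2.778

Forward pass:
ES_A = 0; EF_A = 12
ES_B = 0; EF_B = 6
ES_C = max(EF_A=12, EF_B=6) = 12; EF_C = 12+14 = 26
ES_D = 6; EF_D = 6+8 = 14
ES_E = 6; EF_E = 6+14 = 20
ES_F = 12; EF_F = 12+5 = 17
ES_G = max(EF_C=26, EF_D=14, EF_E=20, EF_F=17) = 26; EF_G = 26+8 = 34
Expected project duration μ = 34 days. Critical path: A → C → G.

Variance along critical path = 0.111 + 2.778 + 2.778 = 5.667; σ = √5.667 = 2.380 days.
Z = (38 − 34) / 2.380 = 1.680
P(T ≤ 38) = Φ(1.680) ≈ 0.954

0.954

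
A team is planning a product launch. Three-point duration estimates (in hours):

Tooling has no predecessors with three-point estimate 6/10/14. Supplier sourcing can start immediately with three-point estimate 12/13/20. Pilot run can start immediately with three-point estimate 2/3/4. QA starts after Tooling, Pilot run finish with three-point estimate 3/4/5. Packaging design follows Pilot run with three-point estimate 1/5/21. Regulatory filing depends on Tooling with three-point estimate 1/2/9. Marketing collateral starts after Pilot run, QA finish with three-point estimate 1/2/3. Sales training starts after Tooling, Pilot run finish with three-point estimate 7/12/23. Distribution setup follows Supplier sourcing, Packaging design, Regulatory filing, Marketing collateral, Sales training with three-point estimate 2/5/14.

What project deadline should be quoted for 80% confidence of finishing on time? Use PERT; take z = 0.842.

32.0 hours

te_Tooling = (6 + 4·10 + 14)/6 = 60/6 = 10; σ²_Tooling = ((14−6)/6)² = 1.778
te_Supplier sourcing = (12 + 4·13 + 20)/6 = 84/6 = 14; σ²_Supplier sourcing = ((20−12)/6)² = 1.778
te_Pilot run = (2 + 4·3 + 4)/6 = 18/6 = 3; σ²_Pilot run = ((4−2)/6)² = 0.111
te_QA = (3 + 4·4 + 5)/6 = 24/6 = 4; σ²_QA = ((5−3)/6)² = 0.111
te_Packaging design = (1 + 4·5 + 21)/6 = 42/6 = 7; σ²_Packaging design = ((21−1)/6)² = 11.111
te_Regulatory filing = (1 + 4·2 + 9)/6 = 18/6 = 3; σ²_Regulatory filing = ((9−1)/6)² = 1.778
te_Marketing collateral = (1 + 4·2 + 3)/6 = 12/6 = 2; σ²_Marketing collateral = ((3−1)/6)² = 0.111
te_Sales training = (7 + 4·12 + 23)/6 = 78/6 = 13; σ²_Sales training = ((23−7)/6)² = 7.111
te_Distribution setup = (2 + 4·5 + 14)/6 = 36/6 = 6; σ²_Distribution setup = ((14−2)/6)² = 4.000

Forward pass:
ES_Tooling = 0; EF_Tooling = 10
ES_Supplier sourcing = 0; EF_Supplier sourcing = 14
ES_Pilot run = 0; EF_Pilot run = 3
ES_QA = max(EF_Tooling=10, EF_Pilot run=3) = 10; EF_QA = 10+4 = 14
ES_Packaging design = 3; EF_Packaging design = 3+7 = 10
ES_Regulatory filing = 10; EF_Regulatory filing = 10+3 = 13
ES_Marketing collateral = max(EF_Pilot run=3, EF_QA=14) = 14; EF_Marketing collateral = 14+2 = 16
ES_Sales training = max(EF_Tooling=10, EF_Pilot run=3) = 10; EF_Sales training = 10+13 = 23
ES_Distribution setup = max(EF_Supplier sourcing=14, EF_Packaging design=10, EF_Regulatory filing=13, EF_Marketing collateral=16, EF_Sales training=23) = 23; EF_Distribution setup = 23+6 = 29
Expected project duration μ = 29 hours. Critical path: Tooling → Sales training → Distribution setup.

Variance along critical path = 1.778 + 7.111 + 4.000 = 12.889; σ = 3.590 hours.
D = μ + z·σ = 29 + 0.842·3.590 = 32.0 hours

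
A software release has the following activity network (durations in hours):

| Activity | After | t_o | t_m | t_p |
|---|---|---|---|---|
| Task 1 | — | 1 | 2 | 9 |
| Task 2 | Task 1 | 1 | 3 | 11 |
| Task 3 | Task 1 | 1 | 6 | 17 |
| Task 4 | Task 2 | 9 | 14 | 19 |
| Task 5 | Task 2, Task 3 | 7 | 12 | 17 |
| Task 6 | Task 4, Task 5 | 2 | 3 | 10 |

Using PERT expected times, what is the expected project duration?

te_Task 1 = (1 + 4·2 + 9)/6 = 18/6 = 3
te_Task 2 = (1 + 4·3 + 11)/6 = 24/6 = 4
te_Task 3 = (1 + 4·6 + 17)/6 = 42/6 = 7
te_Task 4 = (9 + 4·14 + 19)/6 = 84/6 = 14
te_Task 5 = (7 + 4·12 + 17)/6 = 72/6 = 12
te_Task 6 = (2 + 4·3 + 10)/6 = 24/6 = 4

Forward pass:
ES_Task 1 = 0; EF_Task 1 = 3
ES_Task 2 = 3; EF_Task 2 = 3+4 = 7
ES_Task 3 = 3; EF_Task 3 = 3+7 = 10
ES_Task 4 = 7; EF_Task 4 = 7+14 = 21
ES_Task 5 = max(EF_Task 2=7, EF_Task 3=10) = 10; EF_Task 5 = 10+12 = 22
ES_Task 6 = max(EF_Task 4=21, EF_Task 5=22) = 22; EF_Task 6 = 22+4 = 26
Expected project duration μ = 26 hours. Critical path: Task 1 → Task 3 → Task 5 → Task 6.

26 hours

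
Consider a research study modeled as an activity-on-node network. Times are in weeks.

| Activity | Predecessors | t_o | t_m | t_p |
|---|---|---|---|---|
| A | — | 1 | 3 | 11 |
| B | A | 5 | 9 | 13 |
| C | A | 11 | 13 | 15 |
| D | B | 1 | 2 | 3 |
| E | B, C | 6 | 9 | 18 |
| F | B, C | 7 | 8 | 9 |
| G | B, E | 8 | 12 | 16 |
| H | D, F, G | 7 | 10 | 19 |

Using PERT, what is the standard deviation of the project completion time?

3.61 weeks

te_A = (1 + 4·3 + 11)/6 = 24/6 = 4; σ²_A = ((11−1)/6)² = 2.778
te_B = (5 + 4·9 + 13)/6 = 54/6 = 9; σ²_B = ((13−5)/6)² = 1.778
te_C = (11 + 4·13 + 15)/6 = 78/6 = 13; σ²_C = ((15−11)/6)² = 0.444
te_D = (1 + 4·2 + 3)/6 = 12/6 = 2; σ²_D = ((3−1)/6)² = 0.111
te_E = (6 + 4·9 + 18)/6 = 60/6 = 10; σ²_E = ((18−6)/6)² = 4.000
te_F = (7 + 4·8 + 9)/6 = 48/6 = 8; σ²_F = ((9−7)/6)² = 0.111
te_G = (8 + 4·12 + 16)/6 = 72/6 = 12; σ²_G = ((16−8)/6)² = 1.778
te_H = (7 + 4·10 + 19)/6 = 66/6 = 11; σ²_H = ((19−7)/6)² = 4.000

Forward pass:
ES_A = 0; EF_A = 4
ES_B = 4; EF_B = 4+9 = 13
ES_C = 4; EF_C = 4+13 = 17
ES_D = 13; EF_D = 13+2 = 15
ES_E = max(EF_B=13, EF_C=17) = 17; EF_E = 17+10 = 27
ES_F = max(EF_B=13, EF_C=17) = 17; EF_F = 17+8 = 25
ES_G = max(EF_B=13, EF_E=27) = 27; EF_G = 27+12 = 39
ES_H = max(EF_D=15, EF_F=25, EF_G=39) = 39; EF_H = 39+11 = 50
Expected project duration μ = 50 weeks. Critical path: A → C → E → G → H.

Variance along critical path = 2.778 + 0.444 + 4.000 + 1.778 + 4.000 = 13.000
σ = √13.000 = 3.606 weeks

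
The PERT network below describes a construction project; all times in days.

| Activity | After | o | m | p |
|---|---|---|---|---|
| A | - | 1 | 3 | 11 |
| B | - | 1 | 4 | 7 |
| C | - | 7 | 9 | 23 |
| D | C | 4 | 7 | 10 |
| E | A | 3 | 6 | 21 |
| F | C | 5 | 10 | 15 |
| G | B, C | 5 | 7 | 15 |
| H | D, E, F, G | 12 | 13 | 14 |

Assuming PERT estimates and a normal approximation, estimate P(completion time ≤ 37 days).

0.829

te_A = (1 + 4·3 + 11)/6 = 24/6 = 4; σ²_A = ((11−1)/6)² = 2.778
te_B = (1 + 4·4 + 7)/6 = 24/6 = 4; σ²_B = ((7−1)/6)² = 1.000
te_C = (7 + 4·9 + 23)/6 = 66/6 = 11; σ²_C = ((23−7)/6)² = 7.111
te_D = (4 + 4·7 + 10)/6 = 42/6 = 7; σ²_D = ((10−4)/6)² = 1.000
te_E = (3 + 4·6 + 21)/6 = 48/6 = 8; σ²_E = ((21−3)/6)² = 9.000
te_F = (5 + 4·10 + 15)/6 = 60/6 = 10; σ²_F = ((15−5)/6)² = 2.778
te_G = (5 + 4·7 + 15)/6 = 48/6 = 8; σ²_G = ((15−5)/6)² = 2.778
te_H = (12 + 4·13 + 14)/6 = 78/6 = 13; σ²_H = ((14−12)/6)² = 0.111

Forward pass:
ES_A = 0; EF_A = 4
ES_B = 0; EF_B = 4
ES_C = 0; EF_C = 11
ES_D = 11; EF_D = 11+7 = 18
ES_E = 4; EF_E = 4+8 = 12
ES_F = 11; EF_F = 11+10 = 21
ES_G = max(EF_B=4, EF_C=11) = 11; EF_G = 11+8 = 19
ES_H = max(EF_D=18, EF_E=12, EF_F=21, EF_G=19) = 21; EF_H = 21+13 = 34
Expected project duration μ = 34 days. Critical path: C → F → H.

Variance along critical path = 7.111 + 2.778 + 0.111 = 10.000; σ = √10.000 = 3.162 days.
Z = (37 − 34) / 3.162 = 0.949
P(T ≤ 37) = Φ(0.949) ≈ 0.829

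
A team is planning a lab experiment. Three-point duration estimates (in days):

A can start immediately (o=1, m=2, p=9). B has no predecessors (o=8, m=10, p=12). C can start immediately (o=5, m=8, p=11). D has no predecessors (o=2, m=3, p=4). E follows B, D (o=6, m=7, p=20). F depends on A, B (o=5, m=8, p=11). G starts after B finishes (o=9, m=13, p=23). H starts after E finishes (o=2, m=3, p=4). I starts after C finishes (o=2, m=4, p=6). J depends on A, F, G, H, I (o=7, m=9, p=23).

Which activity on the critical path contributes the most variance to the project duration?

te_A = (1 + 4·2 + 9)/6 = 18/6 = 3; σ²_A = ((9−1)/6)² = 1.778
te_B = (8 + 4·10 + 12)/6 = 60/6 = 10; σ²_B = ((12−8)/6)² = 0.444
te_C = (5 + 4·8 + 11)/6 = 48/6 = 8; σ²_C = ((11−5)/6)² = 1.000
te_D = (2 + 4·3 + 4)/6 = 18/6 = 3; σ²_D = ((4−2)/6)² = 0.111
te_E = (6 + 4·7 + 20)/6 = 54/6 = 9; σ²_E = ((20−6)/6)² = 5.444
te_F = (5 + 4·8 + 11)/6 = 48/6 = 8; σ²_F = ((11−5)/6)² = 1.000
te_G = (9 + 4·13 + 23)/6 = 84/6 = 14; σ²_G = ((23−9)/6)² = 5.444
te_H = (2 + 4·3 + 4)/6 = 18/6 = 3; σ²_H = ((4−2)/6)² = 0.111
te_I = (2 + 4·4 + 6)/6 = 24/6 = 4; σ²_I = ((6−2)/6)² = 0.444
te_J = (7 + 4·9 + 23)/6 = 66/6 = 11; σ²_J = ((23−7)/6)² = 7.111

Forward pass:
ES_A = 0; EF_A = 3
ES_B = 0; EF_B = 10
ES_C = 0; EF_C = 8
ES_D = 0; EF_D = 3
ES_E = max(EF_B=10, EF_D=3) = 10; EF_E = 10+9 = 19
ES_F = max(EF_A=3, EF_B=10) = 10; EF_F = 10+8 = 18
ES_G = 10; EF_G = 10+14 = 24
ES_H = 19; EF_H = 19+3 = 22
ES_I = 8; EF_I = 8+4 = 12
ES_J = max(EF_A=3, EF_F=18, EF_G=24, EF_H=22, EF_I=12) = 24; EF_J = 24+11 = 35
Expected project duration μ = 35 days. Critical path: B → G → J.

Variances on critical path: σ²_B=0.444, σ²_G=5.444, σ²_J=7.111.
Largest is σ²_J = 7.111.

J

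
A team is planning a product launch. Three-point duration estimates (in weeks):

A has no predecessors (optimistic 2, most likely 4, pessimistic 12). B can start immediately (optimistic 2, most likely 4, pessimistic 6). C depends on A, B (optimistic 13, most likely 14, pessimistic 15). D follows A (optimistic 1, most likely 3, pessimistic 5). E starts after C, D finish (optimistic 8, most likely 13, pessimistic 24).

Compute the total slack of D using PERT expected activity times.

11 weeks

te_A = (2 + 4·4 + 12)/6 = 30/6 = 5
te_B = (2 + 4·4 + 6)/6 = 24/6 = 4
te_C = (13 + 4·14 + 15)/6 = 84/6 = 14
te_D = (1 + 4·3 + 5)/6 = 18/6 = 3
te_E = (8 + 4·13 + 24)/6 = 84/6 = 14

Forward pass:
ES_A = 0; EF_A = 5
ES_B = 0; EF_B = 4
ES_C = max(EF_A=5, EF_B=4) = 5; EF_C = 5+14 = 19
ES_D = 5; EF_D = 5+3 = 8
ES_E = max(EF_C=19, EF_D=8) = 19; EF_E = 19+14 = 33
Expected project duration μ = 33 weeks. Critical path: A → C → E.

Backward pass:
LF_E = 33; LS_E = 33−14 = 19
LF_D = LS_E = 19; LS_D = 19−3 = 16
LF_C = LS_E = 19; LS_C = 19−14 = 5
LF_B = LS_C = 5; LS_B = 5−4 = 1
LF_A = min(LS_C=5, LS_D=16) = 5; LS_A = 5−5 = 0
Slack_D = LS_D − ES_D = 16 − 5 = 11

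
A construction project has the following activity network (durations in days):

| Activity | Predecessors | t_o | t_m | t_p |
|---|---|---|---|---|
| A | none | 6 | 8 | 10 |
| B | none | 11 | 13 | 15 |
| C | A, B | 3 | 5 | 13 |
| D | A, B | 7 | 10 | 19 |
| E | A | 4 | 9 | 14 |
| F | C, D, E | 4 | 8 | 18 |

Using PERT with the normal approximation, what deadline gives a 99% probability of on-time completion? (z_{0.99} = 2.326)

te_A = (6 + 4·8 + 10)/6 = 48/6 = 8; σ²_A = ((10−6)/6)² = 0.444
te_B = (11 + 4·13 + 15)/6 = 78/6 = 13; σ²_B = ((15−11)/6)² = 0.444
te_C = (3 + 4·5 + 13)/6 = 36/6 = 6; σ²_C = ((13−3)/6)² = 2.778
te_D = (7 + 4·10 + 19)/6 = 66/6 = 11; σ²_D = ((19−7)/6)² = 4.000
te_E = (4 + 4·9 + 14)/6 = 54/6 = 9; σ²_E = ((14−4)/6)² = 2.778
te_F = (4 + 4·8 + 18)/6 = 54/6 = 9; σ²_F = ((18−4)/6)² = 5.444

Forward pass:
ES_A = 0; EF_A = 8
ES_B = 0; EF_B = 13
ES_C = max(EF_A=8, EF_B=13) = 13; EF_C = 13+6 = 19
ES_D = max(EF_A=8, EF_B=13) = 13; EF_D = 13+11 = 24
ES_E = 8; EF_E = 8+9 = 17
ES_F = max(EF_C=19, EF_D=24, EF_E=17) = 24; EF_F = 24+9 = 33
Expected project duration μ = 33 days. Critical path: B → D → F.

Variance along critical path = 0.444 + 4.000 + 5.444 = 9.889; σ = 3.145 days.
D = μ + z·σ = 33 + 2.326·3.145 = 40.3 days

40.3 days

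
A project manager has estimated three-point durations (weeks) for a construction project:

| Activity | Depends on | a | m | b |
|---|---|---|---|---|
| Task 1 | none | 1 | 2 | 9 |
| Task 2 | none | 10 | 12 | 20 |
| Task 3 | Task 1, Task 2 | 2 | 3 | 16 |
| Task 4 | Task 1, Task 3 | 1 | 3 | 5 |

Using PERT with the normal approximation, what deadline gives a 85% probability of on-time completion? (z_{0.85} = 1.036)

te_Task 1 = (1 + 4·2 + 9)/6 = 18/6 = 3; σ²_Task 1 = ((9−1)/6)² = 1.778
te_Task 2 = (10 + 4·12 + 20)/6 = 78/6 = 13; σ²_Task 2 = ((20−10)/6)² = 2.778
te_Task 3 = (2 + 4·3 + 16)/6 = 30/6 = 5; σ²_Task 3 = ((16−2)/6)² = 5.444
te_Task 4 = (1 + 4·3 + 5)/6 = 18/6 = 3; σ²_Task 4 = ((5−1)/6)² = 0.444

Forward pass:
ES_Task 1 = 0; EF_Task 1 = 3
ES_Task 2 = 0; EF_Task 2 = 13
ES_Task 3 = max(EF_Task 1=3, EF_Task 2=13) = 13; EF_Task 3 = 13+5 = 18
ES_Task 4 = max(EF_Task 1=3, EF_Task 3=18) = 18; EF_Task 4 = 18+3 = 21
Expected project duration μ = 21 weeks. Critical path: Task 2 → Task 3 → Task 4.

Variance along critical path = 2.778 + 5.444 + 0.444 = 8.667; σ = 2.944 weeks.
D = μ + z·σ = 21 + 1.036·2.944 = 24.0 weeks

24.0 weeks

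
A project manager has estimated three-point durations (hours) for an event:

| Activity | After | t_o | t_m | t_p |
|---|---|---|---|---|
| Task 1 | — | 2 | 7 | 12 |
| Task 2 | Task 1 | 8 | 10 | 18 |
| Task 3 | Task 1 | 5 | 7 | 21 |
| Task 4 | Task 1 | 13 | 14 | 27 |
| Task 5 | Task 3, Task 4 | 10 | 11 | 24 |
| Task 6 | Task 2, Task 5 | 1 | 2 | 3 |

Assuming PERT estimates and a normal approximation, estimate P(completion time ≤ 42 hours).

te_Task 1 = (2 + 4·7 + 12)/6 = 42/6 = 7; σ²_Task 1 = ((12−2)/6)² = 2.778
te_Task 2 = (8 + 4·10 + 18)/6 = 66/6 = 11; σ²_Task 2 = ((18−8)/6)² = 2.778
te_Task 3 = (5 + 4·7 + 21)/6 = 54/6 = 9; σ²_Task 3 = ((21−5)/6)² = 7.111
te_Task 4 = (13 + 4·14 + 27)/6 = 96/6 = 16; σ²_Task 4 = ((27−13)/6)² = 5.444
te_Task 5 = (10 + 4·11 + 24)/6 = 78/6 = 13; σ²_Task 5 = ((24−10)/6)² = 5.444
te_Task 6 = (1 + 4·2 + 3)/6 = 12/6 = 2; σ²_Task 6 = ((3−1)/6)² = 0.111

Forward pass:
ES_Task 1 = 0; EF_Task 1 = 7
ES_Task 2 = 7; EF_Task 2 = 7+11 = 18
ES_Task 3 = 7; EF_Task 3 = 7+9 = 16
ES_Task 4 = 7; EF_Task 4 = 7+16 = 23
ES_Task 5 = max(EF_Task 3=16, EF_Task 4=23) = 23; EF_Task 5 = 23+13 = 36
ES_Task 6 = max(EF_Task 2=18, EF_Task 5=36) = 36; EF_Task 6 = 36+2 = 38
Expected project duration μ = 38 hours. Critical path: Task 1 → Task 4 → Task 5 → Task 6.

Variance along critical path = 2.778 + 5.444 + 5.444 + 0.111 = 13.778; σ = √13.778 = 3.712 hours.
Z = (42 − 38) / 3.712 = 1.078
P(T ≤ 42) = Φ(1.078) ≈ 0.859

0.859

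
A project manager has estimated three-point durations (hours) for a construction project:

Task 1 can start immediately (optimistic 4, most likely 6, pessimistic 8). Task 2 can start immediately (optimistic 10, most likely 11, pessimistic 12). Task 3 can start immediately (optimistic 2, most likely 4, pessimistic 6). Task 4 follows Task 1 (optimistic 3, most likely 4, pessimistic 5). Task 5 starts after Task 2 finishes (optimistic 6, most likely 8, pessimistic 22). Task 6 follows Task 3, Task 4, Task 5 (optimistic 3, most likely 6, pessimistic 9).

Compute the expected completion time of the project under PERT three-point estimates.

27 hours

te_Task 1 = (4 + 4·6 + 8)/6 = 36/6 = 6
te_Task 2 = (10 + 4·11 + 12)/6 = 66/6 = 11
te_Task 3 = (2 + 4·4 + 6)/6 = 24/6 = 4
te_Task 4 = (3 + 4·4 + 5)/6 = 24/6 = 4
te_Task 5 = (6 + 4·8 + 22)/6 = 60/6 = 10
te_Task 6 = (3 + 4·6 + 9)/6 = 36/6 = 6

Forward pass:
ES_Task 1 = 0; EF_Task 1 = 6
ES_Task 2 = 0; EF_Task 2 = 11
ES_Task 3 = 0; EF_Task 3 = 4
ES_Task 4 = 6; EF_Task 4 = 6+4 = 10
ES_Task 5 = 11; EF_Task 5 = 11+10 = 21
ES_Task 6 = max(EF_Task 3=4, EF_Task 4=10, EF_Task 5=21) = 21; EF_Task 6 = 21+6 = 27
Expected project duration μ = 27 hours. Critical path: Task 2 → Task 5 → Task 6.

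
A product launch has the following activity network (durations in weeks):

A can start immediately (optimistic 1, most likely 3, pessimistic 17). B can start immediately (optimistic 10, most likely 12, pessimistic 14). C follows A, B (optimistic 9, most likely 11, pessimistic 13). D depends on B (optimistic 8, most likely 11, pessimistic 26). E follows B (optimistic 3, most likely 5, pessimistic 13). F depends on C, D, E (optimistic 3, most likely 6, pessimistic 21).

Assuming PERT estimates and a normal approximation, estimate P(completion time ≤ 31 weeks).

0.321

te_A = (1 + 4·3 + 17)/6 = 30/6 = 5; σ²_A = ((17−1)/6)² = 7.111
te_B = (10 + 4·12 + 14)/6 = 72/6 = 12; σ²_B = ((14−10)/6)² = 0.444
te_C = (9 + 4·11 + 13)/6 = 66/6 = 11; σ²_C = ((13−9)/6)² = 0.444
te_D = (8 + 4·11 + 26)/6 = 78/6 = 13; σ²_D = ((26−8)/6)² = 9.000
te_E = (3 + 4·5 + 13)/6 = 36/6 = 6; σ²_E = ((13−3)/6)² = 2.778
te_F = (3 + 4·6 + 21)/6 = 48/6 = 8; σ²_F = ((21−3)/6)² = 9.000

Forward pass:
ES_A = 0; EF_A = 5
ES_B = 0; EF_B = 12
ES_C = max(EF_A=5, EF_B=12) = 12; EF_C = 12+11 = 23
ES_D = 12; EF_D = 12+13 = 25
ES_E = 12; EF_E = 12+6 = 18
ES_F = max(EF_C=23, EF_D=25, EF_E=18) = 25; EF_F = 25+8 = 33
Expected project duration μ = 33 weeks. Critical path: B → D → F.

Variance along critical path = 0.444 + 9.000 + 9.000 = 18.444; σ = √18.444 = 4.295 weeks.
Z = (31 − 33) / 4.295 = -0.466
P(T ≤ 31) = Φ(-0.466) ≈ 0.321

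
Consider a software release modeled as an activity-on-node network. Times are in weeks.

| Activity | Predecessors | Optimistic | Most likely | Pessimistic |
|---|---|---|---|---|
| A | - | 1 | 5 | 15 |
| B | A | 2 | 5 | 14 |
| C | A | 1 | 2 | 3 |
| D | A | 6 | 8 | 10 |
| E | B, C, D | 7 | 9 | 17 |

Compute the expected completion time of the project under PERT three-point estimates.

te_A = (1 + 4·5 + 15)/6 = 36/6 = 6
te_B = (2 + 4·5 + 14)/6 = 36/6 = 6
te_C = (1 + 4·2 + 3)/6 = 12/6 = 2
te_D = (6 + 4·8 + 10)/6 = 48/6 = 8
te_E = (7 + 4·9 + 17)/6 = 60/6 = 10

Forward pass:
ES_A = 0; EF_A = 6
ES_B = 6; EF_B = 6+6 = 12
ES_C = 6; EF_C = 6+2 = 8
ES_D = 6; EF_D = 6+8 = 14
ES_E = max(EF_B=12, EF_C=8, EF_D=14) = 14; EF_E = 14+10 = 24
Expected project duration μ = 24 weeks. Critical path: A → D → E.

24 weeks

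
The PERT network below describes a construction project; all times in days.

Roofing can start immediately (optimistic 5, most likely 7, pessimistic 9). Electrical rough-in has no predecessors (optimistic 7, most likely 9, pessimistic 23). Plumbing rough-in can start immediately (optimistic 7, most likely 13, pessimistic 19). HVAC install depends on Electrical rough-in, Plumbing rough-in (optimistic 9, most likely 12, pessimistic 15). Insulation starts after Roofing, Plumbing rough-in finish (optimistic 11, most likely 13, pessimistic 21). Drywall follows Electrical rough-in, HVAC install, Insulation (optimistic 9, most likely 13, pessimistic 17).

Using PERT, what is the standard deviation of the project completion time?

2.92 days

te_Roofing = (5 + 4·7 + 9)/6 = 42/6 = 7; σ²_Roofing = ((9−5)/6)² = 0.444
te_Electrical rough-in = (7 + 4·9 + 23)/6 = 66/6 = 11; σ²_Electrical rough-in = ((23−7)/6)² = 7.111
te_Plumbing rough-in = (7 + 4·13 + 19)/6 = 78/6 = 13; σ²_Plumbing rough-in = ((19−7)/6)² = 4.000
te_HVAC install = (9 + 4·12 + 15)/6 = 72/6 = 12; σ²_HVAC install = ((15−9)/6)² = 1.000
te_Insulation = (11 + 4·13 + 21)/6 = 84/6 = 14; σ²_Insulation = ((21−11)/6)² = 2.778
te_Drywall = (9 + 4·13 + 17)/6 = 78/6 = 13; σ²_Drywall = ((17−9)/6)² = 1.778

Forward pass:
ES_Roofing = 0; EF_Roofing = 7
ES_Electrical rough-in = 0; EF_Electrical rough-in = 11
ES_Plumbing rough-in = 0; EF_Plumbing rough-in = 13
ES_HVAC install = max(EF_Electrical rough-in=11, EF_Plumbing rough-in=13) = 13; EF_HVAC install = 13+12 = 25
ES_Insulation = max(EF_Roofing=7, EF_Plumbing rough-in=13) = 13; EF_Insulation = 13+14 = 27
ES_Drywall = max(EF_Electrical rough-in=11, EF_HVAC install=25, EF_Insulation=27) = 27; EF_Drywall = 27+13 = 40
Expected project duration μ = 40 days. Critical path: Plumbing rough-in → Insulation → Drywall.

Variance along critical path = 4.000 + 2.778 + 1.778 = 8.556
σ = √8.556 = 2.925 days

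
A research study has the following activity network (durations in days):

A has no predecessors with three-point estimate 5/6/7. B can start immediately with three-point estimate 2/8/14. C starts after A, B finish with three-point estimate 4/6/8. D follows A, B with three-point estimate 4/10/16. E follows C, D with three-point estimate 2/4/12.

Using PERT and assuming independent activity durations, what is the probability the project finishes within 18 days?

te_A = (5 + 4·6 + 7)/6 = 36/6 = 6; σ²_A = ((7−5)/6)² = 0.111
te_B = (2 + 4·8 + 14)/6 = 48/6 = 8; σ²_B = ((14−2)/6)² = 4.000
te_C = (4 + 4·6 + 8)/6 = 36/6 = 6; σ²_C = ((8−4)/6)² = 0.444
te_D = (4 + 4·10 + 16)/6 = 60/6 = 10; σ²_D = ((16−4)/6)² = 4.000
te_E = (2 + 4·4 + 12)/6 = 30/6 = 5; σ²_E = ((12−2)/6)² = 2.778

Forward pass:
ES_A = 0; EF_A = 6
ES_B = 0; EF_B = 8
ES_C = max(EF_A=6, EF_B=8) = 8; EF_C = 8+6 = 14
ES_D = max(EF_A=6, EF_B=8) = 8; EF_D = 8+10 = 18
ES_E = max(EF_C=14, EF_D=18) = 18; EF_E = 18+5 = 23
Expected project duration μ = 23 days. Critical path: B → D → E.

Variance along critical path = 4.000 + 4.000 + 2.778 = 10.778; σ = √10.778 = 3.283 days.
Z = (18 − 23) / 3.283 = -1.523
P(T ≤ 18) = Φ(-1.523) ≈ 0.064

0.064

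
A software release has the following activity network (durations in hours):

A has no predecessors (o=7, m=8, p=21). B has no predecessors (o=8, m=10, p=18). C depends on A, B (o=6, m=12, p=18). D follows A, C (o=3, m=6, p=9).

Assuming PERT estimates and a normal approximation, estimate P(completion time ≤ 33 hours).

te_A = (7 + 4·8 + 21)/6 = 60/6 = 10; σ²_A = ((21−7)/6)² = 5.444
te_B = (8 + 4·10 + 18)/6 = 66/6 = 11; σ²_B = ((18−8)/6)² = 2.778
te_C = (6 + 4·12 + 18)/6 = 72/6 = 12; σ²_C = ((18−6)/6)² = 4.000
te_D = (3 + 4·6 + 9)/6 = 36/6 = 6; σ²_D = ((9−3)/6)² = 1.000

Forward pass:
ES_A = 0; EF_A = 10
ES_B = 0; EF_B = 11
ES_C = max(EF_A=10, EF_B=11) = 11; EF_C = 11+12 = 23
ES_D = max(EF_A=10, EF_C=23) = 23; EF_D = 23+6 = 29
Expected project duration μ = 29 hours. Critical path: B → C → D.

Variance along critical path = 2.778 + 4.000 + 1.000 = 7.778; σ = √7.778 = 2.789 hours.
Z = (33 − 29) / 2.789 = 1.434
P(T ≤ 33) = Φ(1.434) ≈ 0.924

0.924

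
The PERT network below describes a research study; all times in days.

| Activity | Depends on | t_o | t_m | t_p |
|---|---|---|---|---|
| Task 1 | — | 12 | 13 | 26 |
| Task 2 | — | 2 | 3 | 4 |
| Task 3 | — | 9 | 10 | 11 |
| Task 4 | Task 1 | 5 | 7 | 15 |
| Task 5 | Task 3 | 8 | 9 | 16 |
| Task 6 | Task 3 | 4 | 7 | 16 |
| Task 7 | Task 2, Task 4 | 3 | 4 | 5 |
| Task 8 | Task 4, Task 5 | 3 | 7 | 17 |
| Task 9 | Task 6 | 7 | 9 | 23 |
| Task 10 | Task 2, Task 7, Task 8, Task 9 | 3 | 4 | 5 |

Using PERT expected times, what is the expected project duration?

35 days

te_Task 1 = (12 + 4·13 + 26)/6 = 90/6 = 15
te_Task 2 = (2 + 4·3 + 4)/6 = 18/6 = 3
te_Task 3 = (9 + 4·10 + 11)/6 = 60/6 = 10
te_Task 4 = (5 + 4·7 + 15)/6 = 48/6 = 8
te_Task 5 = (8 + 4·9 + 16)/6 = 60/6 = 10
te_Task 6 = (4 + 4·7 + 16)/6 = 48/6 = 8
te_Task 7 = (3 + 4·4 + 5)/6 = 24/6 = 4
te_Task 8 = (3 + 4·7 + 17)/6 = 48/6 = 8
te_Task 9 = (7 + 4·9 + 23)/6 = 66/6 = 11
te_Task 10 = (3 + 4·4 + 5)/6 = 24/6 = 4

Forward pass:
ES_Task 1 = 0; EF_Task 1 = 15
ES_Task 2 = 0; EF_Task 2 = 3
ES_Task 3 = 0; EF_Task 3 = 10
ES_Task 4 = 15; EF_Task 4 = 15+8 = 23
ES_Task 5 = 10; EF_Task 5 = 10+10 = 20
ES_Task 6 = 10; EF_Task 6 = 10+8 = 18
ES_Task 7 = max(EF_Task 2=3, EF_Task 4=23) = 23; EF_Task 7 = 23+4 = 27
ES_Task 8 = max(EF_Task 4=23, EF_Task 5=20) = 23; EF_Task 8 = 23+8 = 31
ES_Task 9 = 18; EF_Task 9 = 18+11 = 29
ES_Task 10 = max(EF_Task 2=3, EF_Task 7=27, EF_Task 8=31, EF_Task 9=29) = 31; EF_Task 10 = 31+4 = 35
Expected project duration μ = 35 days. Critical path: Task 1 → Task 4 → Task 8 → Task 10.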